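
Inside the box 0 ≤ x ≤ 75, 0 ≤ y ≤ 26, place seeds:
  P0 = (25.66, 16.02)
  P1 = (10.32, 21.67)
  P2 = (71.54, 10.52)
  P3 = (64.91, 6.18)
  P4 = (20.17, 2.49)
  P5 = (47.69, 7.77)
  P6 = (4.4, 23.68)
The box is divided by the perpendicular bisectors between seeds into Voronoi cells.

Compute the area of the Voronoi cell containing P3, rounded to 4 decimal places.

1. box [0,75]×[0,26]: [(0, 0) (75, 0) (75, 26) (0, 26)]
2. ⊥bis P3·P0 via (45.285,11.1): [(42.5022, 0) (75, 0) (75, 26) (49.0204, 26)]  |A|=760.2054
3. ⊥bis P3·P1 via (37.615,13.925): [(42.5022, 0) (75, 0) (75, 26) (49.0204, 26)]  |A|=760.2054
4. ⊥bis P3·P2 via (68.225,8.35): [(42.5022, 0) (73.6909, 0) (56.6713, 26) (49.0204, 26)]  |A|=504.9142
5. ⊥bis P3·P4 via (42.54,4.335): [(42.7997, 1.1865) (42.8975, 0) (73.6909, 0) (56.6713, 26) (49.0204, 26)]  |A|=504.6797
6. ⊥bis P3·P5 via (56.3,6.975): [(55.656, 0) (73.6909, 0) (57.8854, 24.1453)]  |A|=217.7294
7. ⊥bis P3·P6 via (34.655,14.93): [(55.656, 0) (73.6909, 0) (57.8854, 24.1453)]  |A|=217.7294
8. canonical 3-gon: [(55.656, 0) (73.6909, 0) (57.8854, 24.1453)]
9. shoelace: 217.7294

Area of P3's cell: 217.7294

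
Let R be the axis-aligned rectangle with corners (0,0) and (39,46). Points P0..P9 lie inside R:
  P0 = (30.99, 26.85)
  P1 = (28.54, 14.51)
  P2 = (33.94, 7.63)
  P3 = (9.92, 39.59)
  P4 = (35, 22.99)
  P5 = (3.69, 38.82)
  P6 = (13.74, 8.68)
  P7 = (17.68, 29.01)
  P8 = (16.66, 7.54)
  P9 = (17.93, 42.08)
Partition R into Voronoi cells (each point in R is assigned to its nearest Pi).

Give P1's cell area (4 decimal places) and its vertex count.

1. box [0,39]×[0,46]: [(0, 0) (39, 0) (39, 46) (0, 46)]
2. ⊥bis P1·P0 via (29.765,20.68): [(0, 26.5896) (0, 0) (39, 0) (39, 18.8465)]  |A|=886.003
3. ⊥bis P1·P2 via (31.24,11.07): [(0, 26.5896) (0, 0) (17.136, 0) (39, 17.1607) (39, 18.8465)]  |A|=698.4023
4. ⊥bis P1·P3 via (19.23,27.05): [(14.6832, 23.6744) (0, 12.7732) (0, 0) (17.136, 0) (39, 17.1607) (39, 18.8465)]  |A|=596.9677
5. ⊥bis P1·P4 via (31.77,18.75): [(29.0502, 20.8219) (14.6832, 23.6744) (0, 12.7732) (0, 0) (17.136, 0) (36.4665, 15.1722)]  |A|=574.0509
6. ⊥bis P1·P5 via (16.115,26.665): [(29.0502, 20.8219) (14.6832, 23.6744) (9.2253, 19.6223) (0, 10.192) (0, 0) (17.136, 0) (36.4665, 15.1722)]  |A|=562.1449
7. ⊥bis P1·P6 via (21.14,11.595): [(29.0502, 20.8219) (16.5258, 23.3085) (23.6832, 5.1388) (36.4665, 15.1722)]  |A|=178.1999
8. ⊥bis P1·P7 via (23.11,21.76): [(29.0502, 20.8219) (23.3647, 21.9507) (18.4968, 18.3049) (23.6832, 5.1388) (36.4665, 15.1722)]  |A|=162.4286
9. ⊥bis P1·P8 via (22.6,11.025): [(29.0502, 20.8219) (23.3647, 21.9507) (18.4968, 18.3049) (18.8401, 17.4336) (25.3061, 6.4126) (36.4665, 15.1722)]  |A|=149.3674
10. ⊥bis P1·P9 via (23.235,28.295): [(29.0502, 20.8219) (23.3647, 21.9507) (18.4968, 18.3049) (18.8401, 17.4336) (25.3061, 6.4126) (36.4665, 15.1722)]  |A|=149.3674
11. canonical 6-gon: [(29.0502, 20.8219) (23.3647, 21.9507) (18.4968, 18.3049) (18.8401, 17.4336) (25.3061, 6.4126) (36.4665, 15.1722)]
12. shoelace: 149.3674

Area of P1's cell: 149.3674 (6 vertices)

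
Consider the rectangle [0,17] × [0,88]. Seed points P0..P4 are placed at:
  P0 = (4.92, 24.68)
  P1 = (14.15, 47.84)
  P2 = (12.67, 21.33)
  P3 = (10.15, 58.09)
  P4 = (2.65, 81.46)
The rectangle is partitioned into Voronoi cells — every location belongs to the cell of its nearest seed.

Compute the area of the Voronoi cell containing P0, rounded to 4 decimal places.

Area of P0's cell: 257.9095

1. box [0,17]×[0,88]: [(0, 0) (17, 0) (17, 88) (0, 88)]
2. ⊥bis P0·P1 via (9.535,36.26): [(0, 40.06) (0, 0) (17, 0) (17, 33.285)]  |A|=623.4322
3. ⊥bis P0·P2 via (8.795,23.005): [(13.7913, 34.5637) (0, 40.06) (0, 2.6584)]  |A|=257.9095
4. ⊥bis P0·P3 via (7.535,41.385): [(13.7913, 34.5637) (0, 40.06) (0, 2.6584)]  |A|=257.9095
5. ⊥bis P0·P4 via (3.785,53.07): [(13.7913, 34.5637) (0, 40.06) (0, 2.6584)]  |A|=257.9095
6. canonical 3-gon: [(13.7913, 34.5637) (0, 40.06) (0, 2.6584)]
7. shoelace: 257.9095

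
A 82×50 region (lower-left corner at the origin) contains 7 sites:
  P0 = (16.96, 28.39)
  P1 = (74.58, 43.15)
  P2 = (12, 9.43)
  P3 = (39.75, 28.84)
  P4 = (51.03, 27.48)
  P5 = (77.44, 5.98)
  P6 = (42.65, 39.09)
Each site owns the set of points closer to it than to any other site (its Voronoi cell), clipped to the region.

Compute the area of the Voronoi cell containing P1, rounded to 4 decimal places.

1. box [0,82]×[0,50]: [(0, 0) (82, 0) (82, 50) (0, 50)]
2. ⊥bis P1·P0 via (45.77,35.77): [(54.9329, 0) (82, 0) (82, 50) (42.1248, 50)]  |A|=1673.5573
3. ⊥bis P1·P2 via (43.29,26.29): [(52.6465, 8.9255) (57.4558, 0) (82, 0) (82, 50) (42.1248, 50)]  |A|=1662.2979
4. ⊥bis P1·P3 via (57.165,35.995): [(71.9536, 0) (82, 0) (82, 50) (51.411, 50)]  |A|=1015.8837
5. ⊥bis P1·P4 via (62.805,35.315): [(82, 6.4674) (82, 50) (53.0337, 50)]  |A|=630.4894
6. ⊥bis P1·P5 via (76.01,24.565): [(70.2527, 24.122) (82, 25.0259) (82, 50) (53.0337, 50)]  |A|=521.4834
7. ⊥bis P1·P6 via (58.615,41.12): [(58.5377, 41.7283) (70.2527, 24.122) (82, 25.0259) (82, 50) (57.4859, 50)]  |A|=503.0698
8. canonical 5-gon: [(58.5377, 41.7283) (70.2527, 24.122) (82, 25.0259) (82, 50) (57.4859, 50)]
9. shoelace: 503.0698

Area of P1's cell: 503.0698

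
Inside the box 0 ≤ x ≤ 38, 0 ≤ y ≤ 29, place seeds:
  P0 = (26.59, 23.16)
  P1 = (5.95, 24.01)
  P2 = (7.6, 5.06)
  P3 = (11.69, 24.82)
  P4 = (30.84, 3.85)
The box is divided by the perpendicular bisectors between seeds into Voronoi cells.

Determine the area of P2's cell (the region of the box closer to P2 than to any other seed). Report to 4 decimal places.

1. box [0,38]×[0,29]: [(0, 0) (38, 0) (38, 29) (0, 29)]
2. ⊥bis P2·P0 via (17.095,14.11): [(0, 0) (30.5437, 0) (2.9028, 29) (0, 29)]  |A|=484.9751
3. ⊥bis P2·P1 via (6.775,14.535): [(0, 13.9451) (0, 0) (30.5437, 0) (15.9301, 15.3321)]  |A|=345.2239
4. ⊥bis P2·P3 via (9.645,14.94): [(10.1725, 14.8308) (0, 13.9451) (0, 0) (30.5437, 0) (17.9405, 13.223)]  |A|=338.648
5. ⊥bis P2·P4 via (19.22,4.455): [(10.1725, 14.8308) (0, 13.9451) (0, 0) (18.988, 0) (19.5866, 11.4959) (17.9405, 13.223)]  |A|=272.2267
6. canonical 6-gon: [(10.1725, 14.8308) (0, 13.9451) (0, 0) (18.988, 0) (19.5866, 11.4959) (17.9405, 13.223)]
7. shoelace: 272.2267

Area of P2's cell: 272.2267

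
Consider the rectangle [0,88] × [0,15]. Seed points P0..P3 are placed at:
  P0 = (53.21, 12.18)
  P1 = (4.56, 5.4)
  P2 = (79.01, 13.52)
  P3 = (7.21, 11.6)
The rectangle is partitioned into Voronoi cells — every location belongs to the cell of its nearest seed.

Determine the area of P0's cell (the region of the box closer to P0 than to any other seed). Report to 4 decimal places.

Area of P0's cell: 541.8377

1. box [0,88]×[0,15]: [(0, 0) (88, 0) (88, 15) (0, 15)]
2. ⊥bis P0·P1 via (28.885,8.79): [(30.11, 0) (88, 0) (88, 15) (28.0196, 15)]  |A|=884.0283
3. ⊥bis P0·P2 via (66.11,12.85): [(30.11, 0) (66.7774, 0) (65.9983, 15) (28.0196, 15)]  |A|=559.8464
4. ⊥bis P0·P3 via (30.21,11.89): [(30.3599, 0) (66.7774, 0) (65.9983, 15) (30.1708, 15)]  |A|=541.8377
5. canonical 4-gon: [(30.3599, 0) (66.7774, 0) (65.9983, 15) (30.1708, 15)]
6. shoelace: 541.8377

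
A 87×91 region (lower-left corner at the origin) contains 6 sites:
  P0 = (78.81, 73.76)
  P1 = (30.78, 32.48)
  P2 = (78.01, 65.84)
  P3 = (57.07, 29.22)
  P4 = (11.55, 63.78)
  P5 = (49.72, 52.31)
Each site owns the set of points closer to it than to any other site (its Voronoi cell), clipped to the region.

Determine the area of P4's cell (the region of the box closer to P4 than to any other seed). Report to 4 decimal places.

1. box [0,87]×[0,91]: [(0, 0) (87, 0) (87, 91) (0, 91)]
2. ⊥bis P4·P0 via (45.18,68.77): [(0, 0) (55.3841, 0) (41.8815, 91) (0, 91)]  |A|=4425.5838
3. ⊥bis P4·P1 via (21.165,48.13): [(0, 35.1267) (45.9804, 63.376) (41.8815, 91) (0, 91)]  |A|=1863.0049
4. ⊥bis P4·P2 via (44.78,64.81): [(0, 35.1267) (44.846, 62.6791) (44.5192, 73.2233) (41.8815, 91) (0, 91)]  |A|=1856.9108
5. ⊥bis P4·P3 via (34.31,46.5): [(0, 35.1267) (44.846, 62.6791) (44.5192, 73.2233) (41.8815, 91) (0, 91)]  |A|=1856.9108
6. ⊥bis P4·P5 via (30.635,58.045): [(0, 35.1267) (29.1252, 53.0205) (40.5379, 91) (0, 91)]  |A|=1583.4631
7. canonical 4-gon: [(0, 35.1267) (29.1252, 53.0205) (40.5379, 91) (0, 91)]
8. shoelace: 1583.4631

Area of P4's cell: 1583.4631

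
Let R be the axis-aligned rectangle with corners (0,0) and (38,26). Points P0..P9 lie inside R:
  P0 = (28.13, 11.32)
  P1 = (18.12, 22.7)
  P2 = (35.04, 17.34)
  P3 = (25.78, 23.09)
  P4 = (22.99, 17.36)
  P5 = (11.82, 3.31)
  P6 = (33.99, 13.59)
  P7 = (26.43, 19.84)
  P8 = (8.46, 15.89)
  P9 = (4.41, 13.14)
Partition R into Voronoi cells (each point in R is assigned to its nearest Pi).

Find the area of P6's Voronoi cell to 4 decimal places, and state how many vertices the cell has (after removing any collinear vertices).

1. box [0,38]×[0,26]: [(0, 0) (38, 0) (38, 26) (0, 26)]
2. ⊥bis P6·P0 via (31.06,12.455): [(35.8847, 0) (38, 0) (38, 26) (25.813, 26)]  |A|=185.9291
3. ⊥bis P6·P1 via (26.055,18.145): [(27.7273, 21.0583) (35.8847, 0) (38, 0) (38, 26) (30.5641, 26)]  |A|=174.1899
4. ⊥bis P6·P2 via (34.515,15.465): [(29.3318, 16.9163) (35.8847, 0) (38, 0) (38, 14.4892)]  |A|=80.6888
5. ⊥bis P6·P3 via (29.885,18.34): [(29.3318, 16.9163) (35.8847, 0) (38, 0) (38, 14.4892)]  |A|=80.6888
6. ⊥bis P6·P4 via (28.49,15.475): [(29.3318, 16.9163) (35.8847, 0) (38, 0) (38, 14.4892)]  |A|=80.6888
7. ⊥bis P6·P5 via (22.905,8.45): [(29.3318, 16.9163) (35.8847, 0) (38, 0) (38, 14.4892)]  |A|=80.6888
8. ⊥bis P6·P7 via (30.21,16.715): [(30.1801, 16.6788) (29.6651, 16.0559) (35.8847, 0) (38, 0) (38, 14.4892)]  |A|=80.3635
9. ⊥bis P6·P8 via (21.225,14.74): [(30.1801, 16.6788) (29.6651, 16.0559) (35.8847, 0) (38, 0) (38, 14.4892)]  |A|=80.3635
10. ⊥bis P6·P9 via (19.2,13.365): [(30.1801, 16.6788) (29.6651, 16.0559) (35.8847, 0) (38, 0) (38, 14.4892)]  |A|=80.3635
11. canonical 5-gon: [(30.1801, 16.6788) (29.6651, 16.0559) (35.8847, 0) (38, 0) (38, 14.4892)]
12. shoelace: 80.3635

Area of P6's cell: 80.3635 (5 vertices)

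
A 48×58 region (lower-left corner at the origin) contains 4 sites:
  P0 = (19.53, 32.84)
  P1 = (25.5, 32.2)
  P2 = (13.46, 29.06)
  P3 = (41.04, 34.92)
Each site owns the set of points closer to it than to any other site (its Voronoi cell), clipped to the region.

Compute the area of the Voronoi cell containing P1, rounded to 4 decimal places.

Area of P1's cell: 595.1968

1. box [0,48]×[0,58]: [(0, 0) (48, 0) (48, 58) (0, 58)]
2. ⊥bis P1·P0 via (22.515,32.52): [(19.0288, 0) (48, 0) (48, 58) (25.2465, 58)]  |A|=1500.0165
3. ⊥bis P1·P2 via (19.48,30.63): [(21.4873, 22.9333) (27.4682, 0) (48, 0) (48, 58) (25.2465, 58)]  |A|=1403.2443
4. ⊥bis P1·P3 via (33.27,33.56): [(21.4873, 22.9333) (27.4682, 0) (39.1441, 0) (28.9922, 58) (25.2465, 58)]  |A|=595.1968
5. canonical 5-gon: [(21.4873, 22.9333) (27.4682, 0) (39.1441, 0) (28.9922, 58) (25.2465, 58)]
6. shoelace: 595.1968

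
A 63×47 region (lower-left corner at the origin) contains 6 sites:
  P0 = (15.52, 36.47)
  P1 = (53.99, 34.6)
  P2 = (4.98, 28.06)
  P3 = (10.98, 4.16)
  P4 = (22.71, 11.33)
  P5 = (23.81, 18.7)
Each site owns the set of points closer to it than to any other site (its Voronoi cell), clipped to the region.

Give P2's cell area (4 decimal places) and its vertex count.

Area of P2's cell: 283.4381 (4 vertices)

1. box [0,63]×[0,47]: [(0, 0) (63, 0) (63, 47) (0, 47)]
2. ⊥bis P2·P0 via (10.25,32.265): [(0, 45.111) (0, 0) (35.9947, 0)]  |A|=811.8777
3. ⊥bis P2·P1 via (29.485,31.33): [(33.198, 3.5049) (0, 45.111) (0, 0) (33.6657, 0)]  |A|=807.7964
4. ⊥bis P2·P3 via (7.98,16.11): [(20.6103, 19.2808) (0, 45.111) (0, 14.1067)]  |A|=319.5042
5. ⊥bis P2·P4 via (13.845,19.695): [(11.2327, 16.9266) (17.3315, 23.3899) (0, 45.111) (0, 14.1067)]  |A|=296.3779
6. ⊥bis P2·P5 via (14.395,23.38): [(11.1806, 16.9135) (15.5252, 25.6537) (0, 45.111) (0, 14.1067)]  |A|=283.4381
7. canonical 4-gon: [(11.1806, 16.9135) (15.5252, 25.6537) (0, 45.111) (0, 14.1067)]
8. shoelace: 283.4381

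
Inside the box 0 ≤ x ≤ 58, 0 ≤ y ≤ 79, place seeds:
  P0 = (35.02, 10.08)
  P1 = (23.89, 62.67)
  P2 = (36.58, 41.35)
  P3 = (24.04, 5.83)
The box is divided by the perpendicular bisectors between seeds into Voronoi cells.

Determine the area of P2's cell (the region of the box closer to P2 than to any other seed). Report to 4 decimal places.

1. box [0,58]×[0,79]: [(0, 0) (58, 0) (58, 79) (0, 79)]
2. ⊥bis P2·P0 via (35.8,25.715): [(0, 27.501) (58, 24.6075) (58, 79) (0, 79)]  |A|=3070.8541
3. ⊥bis P2·P1 via (30.235,52.01): [(0, 34.0137) (0, 27.501) (58, 24.6075) (58, 68.5362)]  |A|=1462.7988
4. ⊥bis P2·P3 via (30.31,23.59): [(0.2921, 34.1875) (22.3969, 26.3837) (58, 24.6075) (58, 68.5362)]  |A|=1386.8057
5. canonical 4-gon: [(0.2921, 34.1875) (22.3969, 26.3837) (58, 24.6075) (58, 68.5362)]
6. shoelace: 1386.8057

Area of P2's cell: 1386.8057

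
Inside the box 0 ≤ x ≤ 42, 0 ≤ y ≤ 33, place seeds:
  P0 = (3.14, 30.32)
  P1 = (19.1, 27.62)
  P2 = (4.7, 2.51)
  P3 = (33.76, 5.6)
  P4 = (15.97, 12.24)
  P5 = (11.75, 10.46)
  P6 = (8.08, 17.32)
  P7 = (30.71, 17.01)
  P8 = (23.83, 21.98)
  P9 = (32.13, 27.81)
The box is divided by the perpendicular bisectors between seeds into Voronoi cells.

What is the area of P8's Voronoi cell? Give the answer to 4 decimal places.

Area of P8's cell: 92.3999

1. box [0,42]×[0,33]: [(0, 0) (42, 0) (42, 33) (0, 33)]
2. ⊥bis P8·P0 via (13.485,26.15): [(2.9441, 0) (42, 0) (42, 33) (16.2462, 33)]  |A|=1069.3601
3. ⊥bis P8·P1 via (21.465,24.8): [(8.5875, 14.0003) (2.9441, 0) (42, 0) (42, 33) (31.2426, 33)]  |A|=926.8963
4. ⊥bis P8·P2 via (14.265,12.245): [(10.6867, 15.7608) (26.7276, 0) (42, 0) (42, 33) (31.2426, 33)]  |A|=729.7458
5. ⊥bis P8·P3 via (28.795,13.79): [(10.6867, 15.7608) (18.8368, 7.7531) (42, 21.7952) (42, 33) (31.2426, 33)]  |A|=418.1182
6. ⊥bis P8·P4 via (19.9,17.11): [(16.0246, 20.2374) (26.065, 12.135) (42, 21.7952) (42, 33) (31.2426, 33)]  |A|=327.2229
7. ⊥bis P8·P5 via (17.79,16.22): [(16.0246, 20.2374) (26.065, 12.135) (42, 21.7952) (42, 33) (31.2426, 33)]  |A|=327.2229
8. ⊥bis P8·P6 via (15.955,19.65): [(16.0246, 20.2374) (26.065, 12.135) (42, 21.7952) (42, 33) (31.2426, 33)]  |A|=327.2229
9. ⊥bis P8·P7 via (27.27,19.495): [(16.0246, 20.2374) (23.4675, 14.2311) (37.0258, 33) (31.2426, 33)]  |A|=147.469
10. ⊥bis P8·P9 via (27.98,24.895): [(25.6069, 28.2736) (16.0246, 20.2374) (23.4675, 14.2311) (29.5531, 22.6555)]  |A|=92.3999
11. canonical 4-gon: [(25.6069, 28.2736) (16.0246, 20.2374) (23.4675, 14.2311) (29.5531, 22.6555)]
12. shoelace: 92.3999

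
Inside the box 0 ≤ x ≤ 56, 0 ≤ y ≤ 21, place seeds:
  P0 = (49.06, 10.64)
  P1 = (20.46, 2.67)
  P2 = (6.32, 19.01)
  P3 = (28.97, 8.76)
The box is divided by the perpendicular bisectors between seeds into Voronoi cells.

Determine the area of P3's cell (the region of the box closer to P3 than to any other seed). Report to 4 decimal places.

Area of P3's cell: 349.1330

1. box [0,56]×[0,21]: [(0, 0) (56, 0) (56, 21) (0, 21)]
2. ⊥bis P3·P0 via (39.015,9.7): [(0, 0) (39.9227, 0) (37.9576, 21) (0, 21)]  |A|=817.7429
3. ⊥bis P3·P1 via (24.715,5.715): [(28.8048, 0) (39.9227, 0) (37.9576, 21) (13.7766, 21)]  |A|=370.6378
4. ⊥bis P3·P2 via (17.645,13.885): [(18.1189, 14.9322) (28.8048, 0) (39.9227, 0) (37.9576, 21) (20.8648, 21)]  |A|=349.133
5. canonical 5-gon: [(18.1189, 14.9322) (28.8048, 0) (39.9227, 0) (37.9576, 21) (20.8648, 21)]
6. shoelace: 349.133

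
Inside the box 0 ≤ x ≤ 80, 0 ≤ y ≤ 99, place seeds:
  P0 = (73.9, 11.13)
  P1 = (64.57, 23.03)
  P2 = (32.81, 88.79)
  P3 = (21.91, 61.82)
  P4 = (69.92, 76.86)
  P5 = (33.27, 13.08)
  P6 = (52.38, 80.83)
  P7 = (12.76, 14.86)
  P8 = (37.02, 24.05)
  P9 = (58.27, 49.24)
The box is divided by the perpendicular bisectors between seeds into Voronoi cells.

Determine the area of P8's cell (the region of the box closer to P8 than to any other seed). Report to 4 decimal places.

Area of P8's cell: 694.7764

1. box [0,80]×[0,99]: [(0, 0) (80, 0) (80, 99) (0, 99)]
2. ⊥bis P8·P0 via (55.46,17.59): [(0, 0) (49.2978, 0) (80, 87.6392) (80, 99) (0, 99)]  |A|=6574.6414
3. ⊥bis P8·P1 via (50.795,23.54): [(0, 0) (49.2978, 0) (49.9974, 1.9971) (53.5888, 99) (0, 99)]  |A|=5123.2323
4. ⊥bis P8·P2 via (34.915,56.42): [(0, 54.1495) (0, 0) (49.2978, 0) (49.9974, 1.9971) (52.0536, 57.5345)]  |A|=2844.8745
5. ⊥bis P8·P3 via (29.465,42.935): [(0, 31.1474) (0, 0) (49.2978, 0) (49.9974, 1.9971) (51.8445, 51.888)]  |A|=2102.0021
6. ⊥bis P8·P4 via (53.47,50.455): [(51.4336, 51.7236) (0, 31.1474) (0, 0) (49.2978, 0) (49.9974, 1.9971) (51.8293, 51.4771)]  |A|=2101.9189
7. ⊥bis P8·P5 via (35.145,18.565): [(51.4336, 51.7236) (0, 31.1474) (0, 30.579) (50.4175, 13.3442) (51.8293, 51.4771)]  |A|=998.5898
8. ⊥bis P8·P6 via (44.7,52.44): [(49.7855, 51.0643) (0, 31.1474) (0, 30.579) (50.4175, 13.3442) (51.7939, 50.521)]  |A|=997.2864
9. ⊥bis P8·P7 via (24.89,19.455): [(49.7855, 51.0643) (17.7681, 38.2556) (23.7518, 22.4597) (50.4175, 13.3442) (51.7939, 50.521)]  |A|=828.9374
10. ⊥bis P8·P9 via (47.645,36.645): [(36.7392, 45.845) (17.7681, 38.2556) (23.7518, 22.4597) (50.4175, 13.3442) (51.1701, 33.6713)]  |A|=694.7764
11. canonical 5-gon: [(36.7392, 45.845) (17.7681, 38.2556) (23.7518, 22.4597) (50.4175, 13.3442) (51.1701, 33.6713)]
12. shoelace: 694.7764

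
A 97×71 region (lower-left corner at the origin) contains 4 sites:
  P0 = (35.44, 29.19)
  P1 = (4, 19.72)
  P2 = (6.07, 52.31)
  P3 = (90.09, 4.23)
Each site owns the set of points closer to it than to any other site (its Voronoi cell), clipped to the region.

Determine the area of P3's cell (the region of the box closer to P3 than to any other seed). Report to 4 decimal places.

Area of P3's cell: 1821.3733

1. box [0,97]×[0,71]: [(0, 0) (97, 0) (97, 71) (0, 71)]
2. ⊥bis P3·P0 via (62.765,16.71): [(55.1331, 0) (97, 0) (97, 71) (87.5606, 71)]  |A|=1821.3733
3. ⊥bis P3·P1 via (47.045,11.975): [(55.1331, 0) (97, 0) (97, 71) (87.5606, 71)]  |A|=1821.3733
4. ⊥bis P3·P2 via (48.08,28.27): [(55.1331, 0) (97, 0) (97, 71) (87.5606, 71)]  |A|=1821.3733
5. canonical 4-gon: [(55.1331, 0) (97, 0) (97, 71) (87.5606, 71)]
6. shoelace: 1821.3733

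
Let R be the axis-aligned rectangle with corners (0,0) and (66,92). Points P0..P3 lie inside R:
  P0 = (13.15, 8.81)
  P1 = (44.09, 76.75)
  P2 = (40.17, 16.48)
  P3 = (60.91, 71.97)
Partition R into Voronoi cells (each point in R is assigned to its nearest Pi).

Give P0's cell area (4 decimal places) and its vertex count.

1. box [0,66]×[0,92]: [(0, 0) (66, 0) (66, 92) (0, 92)]
2. ⊥bis P0·P1 via (28.62,42.78): [(0, 55.8136) (0, 0) (66, 0) (66, 25.7571)]  |A|=2691.8324
3. ⊥bis P0·P2 via (26.66,12.645): [(16.5448, 48.2791) (0, 55.8136) (0, 0) (30.2495, 0)]  |A|=1191.9197
4. ⊥bis P0·P3 via (37.03,40.39): [(16.5448, 48.2791) (0, 55.8136) (0, 0) (30.2495, 0)]  |A|=1191.9197
5. canonical 4-gon: [(16.5448, 48.2791) (0, 55.8136) (0, 0) (30.2495, 0)]
6. shoelace: 1191.9197

Area of P0's cell: 1191.9197 (4 vertices)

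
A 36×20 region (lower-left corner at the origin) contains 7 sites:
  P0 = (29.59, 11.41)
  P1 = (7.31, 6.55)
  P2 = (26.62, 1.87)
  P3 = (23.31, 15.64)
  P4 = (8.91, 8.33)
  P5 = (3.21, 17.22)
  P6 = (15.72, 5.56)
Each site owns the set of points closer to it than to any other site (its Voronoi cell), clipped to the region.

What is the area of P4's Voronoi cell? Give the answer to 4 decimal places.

1. box [0,36]×[0,20]: [(0, 0) (36, 0) (36, 20) (0, 20)]
2. ⊥bis P4·P0 via (19.25,9.87): [(0, 0) (20.72, 0) (17.7413, 20) (0, 20)]  |A|=384.6128
3. ⊥bis P4·P1 via (8.11,7.44): [(0, 14.7299) (16.387, 0) (20.72, 0) (17.7413, 20) (0, 20)]  |A|=263.9234
4. ⊥bis P4·P2 via (17.765,5.1): [(0, 14.7299) (16.0238, 0.3265) (19.3239, 9.3737) (17.7413, 20) (0, 20)]  |A|=241.4335
5. ⊥bis P4·P3 via (16.11,11.985): [(0, 14.7299) (16.0238, 0.3265) (18.5344, 7.2092) (12.0413, 20) (0, 20)]  |A|=199.072
6. ⊥bis P4·P5 via (6.06,12.775): [(3.7923, 11.321) (16.0238, 0.3265) (18.5344, 7.2092) (13.3396, 17.4425)]  |A|=120.6436
7. ⊥bis P4·P6 via (12.315,6.945): [(3.7923, 11.321) (11.3366, 4.5397) (15.1413, 13.8933) (13.3396, 17.4425)]  |A|=70.6403
8. canonical 4-gon: [(3.7923, 11.321) (11.3366, 4.5397) (15.1413, 13.8933) (13.3396, 17.4425)]
9. shoelace: 70.6403

Area of P4's cell: 70.6403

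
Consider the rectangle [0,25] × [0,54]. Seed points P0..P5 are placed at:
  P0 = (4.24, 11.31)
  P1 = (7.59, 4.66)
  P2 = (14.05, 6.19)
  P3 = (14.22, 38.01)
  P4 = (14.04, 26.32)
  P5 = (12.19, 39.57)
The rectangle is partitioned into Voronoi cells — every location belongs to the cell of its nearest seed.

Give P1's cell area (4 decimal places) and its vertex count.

1. box [0,25]×[0,54]: [(0, 0) (25, 0) (25, 54) (0, 54)]
2. ⊥bis P1·P0 via (5.915,7.985): [(0, 5.0053) (0, 0) (25, 0) (25, 17.5992)]  |A|=282.5564
3. ⊥bis P1·P2 via (10.82,5.425): [(9.7555, 9.9197) (0, 5.0053) (0, 0) (12.1049, 0)]  |A|=84.4525
4. ⊥bis P1·P3 via (10.905,21.335): [(9.7555, 9.9197) (0, 5.0053) (0, 0) (12.1049, 0)]  |A|=84.4525
5. ⊥bis P1·P4 via (10.815,15.49): [(9.7555, 9.9197) (0, 5.0053) (0, 0) (12.1049, 0)]  |A|=84.4525
6. ⊥bis P1·P5 via (9.89,22.115): [(9.7555, 9.9197) (0, 5.0053) (0, 0) (12.1049, 0)]  |A|=84.4525
7. canonical 4-gon: [(9.7555, 9.9197) (0, 5.0053) (0, 0) (12.1049, 0)]
8. shoelace: 84.4525

Area of P1's cell: 84.4525 (4 vertices)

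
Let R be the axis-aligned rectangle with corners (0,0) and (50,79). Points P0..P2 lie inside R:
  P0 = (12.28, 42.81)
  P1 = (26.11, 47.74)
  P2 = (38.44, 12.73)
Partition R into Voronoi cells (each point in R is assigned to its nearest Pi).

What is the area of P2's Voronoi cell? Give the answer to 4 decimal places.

Area of P2's cell: 1216.4817

1. box [0,50]×[0,79]: [(0, 0) (50, 0) (50, 79) (0, 79)]
2. ⊥bis P2·P0 via (25.36,27.77): [(0, 5.7149) (0, 0) (50, 0) (50, 49.1989)]  |A|=1372.8457
3. ⊥bis P2·P1 via (32.275,30.235): [(25.4173, 27.8198) (0, 5.7149) (0, 0) (50, 0) (50, 36.4775)]  |A|=1216.4817
4. canonical 5-gon: [(25.4173, 27.8198) (0, 5.7149) (0, 0) (50, 0) (50, 36.4775)]
5. shoelace: 1216.4817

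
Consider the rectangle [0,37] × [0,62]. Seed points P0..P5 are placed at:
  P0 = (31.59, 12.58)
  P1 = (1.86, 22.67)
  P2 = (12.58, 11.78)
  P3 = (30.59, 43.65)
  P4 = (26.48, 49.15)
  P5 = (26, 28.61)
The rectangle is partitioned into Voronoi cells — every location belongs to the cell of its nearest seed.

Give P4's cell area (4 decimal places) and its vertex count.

Area of P4's cell: 669.0617 (6 vertices)

1. box [0,37]×[0,62]: [(0, 0) (37, 0) (37, 62) (0, 62)]
2. ⊥bis P4·P0 via (29.035,30.865): [(0, 26.8079) (37, 31.978) (37, 62) (0, 62)]  |A|=1206.4618
3. ⊥bis P4·P1 via (14.17,35.91): [(0, 49.0847) (20.8294, 29.7184) (37, 31.978) (37, 62) (0, 62)]  |A|=974.4562
4. ⊥bis P4·P2 via (19.53,30.465): [(0, 49.0847) (20.3573, 30.1573) (21.3439, 29.7903) (37, 31.978) (37, 62) (0, 62)]  |A|=974.3263
5. ⊥bis P4·P3 via (28.535,46.4): [(0, 49.0847) (14.3158, 35.7744) (37, 52.7257) (37, 62) (0, 62)]  |A|=682.8106
6. ⊥bis P4·P5 via (26.24,38.88): [(0, 49.0847) (10.5821, 39.2459) (18.7073, 39.056) (37, 52.7257) (37, 62) (0, 62)]  |A|=669.0617
7. canonical 6-gon: [(0, 49.0847) (10.5821, 39.2459) (18.7073, 39.056) (37, 52.7257) (37, 62) (0, 62)]
8. shoelace: 669.0617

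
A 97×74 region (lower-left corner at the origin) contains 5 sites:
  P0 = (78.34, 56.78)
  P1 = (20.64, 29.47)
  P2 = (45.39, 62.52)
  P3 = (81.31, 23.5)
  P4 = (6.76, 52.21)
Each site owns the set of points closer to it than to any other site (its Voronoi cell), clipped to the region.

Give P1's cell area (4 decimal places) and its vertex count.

1. box [0,97]×[0,74]: [(0, 0) (97, 0) (97, 74) (0, 74)]
2. ⊥bis P1·P0 via (49.49,43.125): [(0, 0) (69.9015, 0) (34.8765, 74) (0, 74)]  |A|=3876.7879
3. ⊥bis P1·P2 via (33.015,45.995): [(0, 70.7188) (0, 0) (69.9015, 0) (56.4315, 28.4592)]  |A|=2990.0536
4. ⊥bis P1·P3 via (50.975,26.485): [(51.5304, 32.1294) (0, 70.7188) (0, 0) (48.3688, 0)]  |A|=2599.1165
5. ⊥bis P1·P4 via (13.7,40.84): [(51.5304, 32.1294) (28.134, 49.6502) (0, 32.4778) (0, 0) (48.3688, 0)]  |A|=2061.1806
6. canonical 5-gon: [(51.5304, 32.1294) (28.134, 49.6502) (0, 32.4778) (0, 0) (48.3688, 0)]
7. shoelace: 2061.1806

Area of P1's cell: 2061.1806 (5 vertices)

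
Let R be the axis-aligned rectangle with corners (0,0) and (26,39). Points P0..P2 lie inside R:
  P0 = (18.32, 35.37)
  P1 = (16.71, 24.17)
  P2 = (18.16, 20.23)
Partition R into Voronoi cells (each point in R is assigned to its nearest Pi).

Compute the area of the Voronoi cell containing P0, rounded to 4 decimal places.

1. box [0,26]×[0,39]: [(0, 0) (26, 0) (26, 39) (0, 39)]
2. ⊥bis P0·P1 via (17.515,29.77): [(0, 32.2878) (26, 28.5503) (26, 39) (0, 39)]  |A|=223.1052
3. ⊥bis P0·P2 via (18.24,27.8): [(0, 32.2878) (26, 28.5503) (26, 39) (0, 39)]  |A|=223.1052
4. canonical 4-gon: [(0, 32.2878) (26, 28.5503) (26, 39) (0, 39)]
5. shoelace: 223.1052

Area of P0's cell: 223.1052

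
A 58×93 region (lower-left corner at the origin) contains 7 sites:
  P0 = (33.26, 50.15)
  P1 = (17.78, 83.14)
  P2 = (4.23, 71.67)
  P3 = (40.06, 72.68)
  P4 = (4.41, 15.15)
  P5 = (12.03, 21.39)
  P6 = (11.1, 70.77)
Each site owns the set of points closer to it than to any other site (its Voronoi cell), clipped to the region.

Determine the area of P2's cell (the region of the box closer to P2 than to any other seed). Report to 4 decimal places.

1. box [0,58]×[0,93]: [(0, 0) (58, 0) (58, 93) (0, 93)]
2. ⊥bis P2·P0 via (18.745,60.91): [(0, 35.6234) (42.5334, 93) (0, 93)]  |A|=1220.2102
3. ⊥bis P2·P1 via (11.005,77.405): [(0, 90.4057) (0, 35.6234) (21.6503, 64.8292)]  |A|=593.0269
4. ⊥bis P2·P3 via (22.145,72.175): [(0, 90.4057) (0, 35.6234) (21.6503, 64.8292)]  |A|=593.0269
5. ⊥bis P2·P4 via (4.32,43.41): [(0, 90.4057) (0, 43.3962) (5.7756, 43.4146) (21.6503, 64.8292)]  |A|=570.5804
6. ⊥bis P2·P5 via (8.13,46.53): [(0, 90.4057) (0, 45.2688) (8.0792, 46.5221) (21.6503, 64.8292)]  |A|=554.0633
7. ⊥bis P2·P6 via (7.665,71.22): [(8.8143, 79.993) (0, 90.4057) (0, 45.2688) (4.3538, 45.9442)]  |A|=271.5387
8. canonical 4-gon: [(8.8143, 79.993) (0, 90.4057) (0, 45.2688) (4.3538, 45.9442)]
9. shoelace: 271.5387

Area of P2's cell: 271.5387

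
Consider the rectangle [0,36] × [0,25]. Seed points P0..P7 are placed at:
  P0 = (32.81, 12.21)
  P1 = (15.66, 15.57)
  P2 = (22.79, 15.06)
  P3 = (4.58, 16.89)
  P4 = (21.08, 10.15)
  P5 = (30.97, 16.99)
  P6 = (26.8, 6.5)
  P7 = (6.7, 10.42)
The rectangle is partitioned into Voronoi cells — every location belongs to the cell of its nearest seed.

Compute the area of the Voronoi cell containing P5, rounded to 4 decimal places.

Area of P5's cell: 104.7141

1. box [0,36]×[0,25]: [(0, 0) (36, 0) (36, 25) (0, 25)]
2. ⊥bis P5·P0 via (31.89,14.6): [(0, 2.3244) (36, 16.1821) (36, 25) (0, 25)]  |A|=566.884
3. ⊥bis P5·P1 via (23.315,16.28): [(23.761, 11.4709) (36, 16.1821) (36, 25) (22.5062, 25)]  |A|=145.2406
4. ⊥bis P5·P2 via (26.88,16.025): [(27.6054, 12.9507) (36, 16.1821) (36, 25) (24.7624, 25)]  |A|=104.7141
5. ⊥bis P5·P3 via (17.775,16.94): [(27.6054, 12.9507) (36, 16.1821) (36, 25) (24.7624, 25)]  |A|=104.7141
6. ⊥bis P5·P4 via (26.025,13.57): [(27.6054, 12.9507) (36, 16.1821) (36, 25) (24.7624, 25)]  |A|=104.7141
7. ⊥bis P5·P6 via (28.885,11.745): [(27.6054, 12.9507) (36, 16.1821) (36, 25) (24.7624, 25)]  |A|=104.7141
8. ⊥bis P5·P7 via (18.835,13.705): [(27.6054, 12.9507) (36, 16.1821) (36, 25) (24.7624, 25)]  |A|=104.7141
9. canonical 4-gon: [(27.6054, 12.9507) (36, 16.1821) (36, 25) (24.7624, 25)]
10. shoelace: 104.7141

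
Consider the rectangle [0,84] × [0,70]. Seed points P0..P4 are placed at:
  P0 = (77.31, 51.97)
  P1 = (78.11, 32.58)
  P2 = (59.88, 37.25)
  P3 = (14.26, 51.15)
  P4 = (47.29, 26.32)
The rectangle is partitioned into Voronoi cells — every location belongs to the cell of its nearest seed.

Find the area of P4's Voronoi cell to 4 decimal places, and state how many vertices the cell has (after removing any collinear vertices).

Area of P4's cell: 1834.5201 (4 vertices)

1. box [0,84]×[0,70]: [(0, 0) (84, 0) (84, 70) (0, 70)]
2. ⊥bis P4·P0 via (62.3,39.145): [(0, 0) (84, 0) (84, 13.748) (35.9366, 70) (0, 70)]  |A|=4528.1665
3. ⊥bis P4·P1 via (62.7,29.45): [(0, 0) (68.6817, 0) (60.2414, 41.5543) (35.9366, 70) (0, 70)]  |A|=4046.5809
4. ⊥bis P4·P2 via (53.585,31.785): [(0, 0) (68.6817, 0) (64.8648, 18.7921) (20.4087, 70) (0, 70)]  |A|=3438.1469
5. ⊥bis P4·P3 via (30.775,38.735): [(1.6563, 0) (68.6817, 0) (64.8648, 18.7921) (38.5604, 49.0915)]  |A|=1834.5201
6. canonical 4-gon: [(1.6563, 0) (68.6817, 0) (64.8648, 18.7921) (38.5604, 49.0915)]
7. shoelace: 1834.5201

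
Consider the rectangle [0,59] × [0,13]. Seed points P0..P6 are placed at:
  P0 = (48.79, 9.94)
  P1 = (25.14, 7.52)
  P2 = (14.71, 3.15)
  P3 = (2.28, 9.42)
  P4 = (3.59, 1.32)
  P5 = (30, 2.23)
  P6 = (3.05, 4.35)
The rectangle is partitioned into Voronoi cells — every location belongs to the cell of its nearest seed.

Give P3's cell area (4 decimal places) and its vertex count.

Area of P3's cell: 60.6751 (4 vertices)

1. box [0,59]×[0,13]: [(0, 0) (59, 0) (59, 13) (0, 13)]
2. ⊥bis P3·P0 via (25.535,9.68): [(0, 0) (25.6432, 0) (25.4979, 13) (0, 13)]  |A|=332.4172
3. ⊥bis P3·P1 via (13.71,8.47): [(0, 0) (13.006, 0) (14.0865, 13) (0, 13)]  |A|=176.1014
4. ⊥bis P3·P2 via (8.495,6.285): [(0, 0) (5.3247, 0) (11.8822, 13) (0, 13)]  |A|=111.8449
5. ⊥bis P3·P4 via (2.935,5.37): [(0, 4.8953) (8.4863, 6.2678) (11.8822, 13) (0, 13)]  |A|=74.3861
6. ⊥bis P3·P5 via (16.14,5.825): [(0, 4.8953) (8.4863, 6.2678) (11.8822, 13) (0, 13)]  |A|=74.3861
7. ⊥bis P3·P6 via (2.665,6.885): [(0, 6.4803) (9.3064, 7.8937) (11.8822, 13) (0, 13)]  |A|=60.6751
8. canonical 4-gon: [(0, 6.4803) (9.3064, 7.8937) (11.8822, 13) (0, 13)]
9. shoelace: 60.6751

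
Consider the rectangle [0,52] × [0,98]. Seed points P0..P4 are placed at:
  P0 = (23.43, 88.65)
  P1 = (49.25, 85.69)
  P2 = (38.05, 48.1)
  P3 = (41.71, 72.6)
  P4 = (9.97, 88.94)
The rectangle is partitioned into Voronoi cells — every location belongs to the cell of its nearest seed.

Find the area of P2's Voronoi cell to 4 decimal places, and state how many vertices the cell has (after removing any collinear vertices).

Area of P2's cell: 3123.6934 (6 vertices)

1. box [0,52]×[0,98]: [(0, 0) (52, 0) (52, 98) (0, 98)]
2. ⊥bis P2·P0 via (30.74,68.375): [(0, 57.2919) (0, 0) (52, 0) (52, 76.0401)]  |A|=3466.6335
3. ⊥bis P2·P1 via (43.65,66.895): [(34.3339, 69.6707) (0, 57.2919) (0, 0) (52, 0) (52, 64.4071)]  |A|=3363.8783
4. ⊥bis P2·P3 via (39.88,60.35): [(17.6802, 63.6664) (0, 57.2919) (0, 0) (52, 0) (52, 58.5394)]  |A|=3166.3228
5. ⊥bis P2·P4 via (24.01,68.52): [(17.6802, 63.6664) (16.1467, 63.1135) (0, 52.0117) (0, 0) (52, 0) (52, 58.5394)]  |A|=3123.6934
6. canonical 6-gon: [(17.6802, 63.6664) (16.1467, 63.1135) (0, 52.0117) (0, 0) (52, 0) (52, 58.5394)]
7. shoelace: 3123.6934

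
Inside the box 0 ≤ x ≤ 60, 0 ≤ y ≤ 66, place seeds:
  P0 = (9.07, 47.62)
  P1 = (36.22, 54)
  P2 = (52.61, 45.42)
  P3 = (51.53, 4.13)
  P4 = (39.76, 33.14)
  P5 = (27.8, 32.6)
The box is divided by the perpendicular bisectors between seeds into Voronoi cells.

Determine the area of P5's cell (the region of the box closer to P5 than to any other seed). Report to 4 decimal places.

1. box [0,60]×[0,66]: [(0, 0) (60, 0) (60, 66) (0, 66)]
2. ⊥bis P5·P0 via (18.435,40.11): [(0, 17.1215) (0, 0) (60, 0) (60, 66) (39.1968, 66)]  |A|=3002.0602
3. ⊥bis P5·P1 via (32.01,43.3): [(23.6355, 46.595) (0, 17.1215) (0, 0) (60, 0) (60, 32.2871)]  |A|=2187.2405
4. ⊥bis P5·P2 via (40.205,39.01): [(39.5139, 40.3475) (23.6355, 46.595) (0, 17.1215) (0, 0) (60, 0) (60, 0.7016)]  |A|=1863.7075
5. ⊥bis P5·P3 via (39.665,18.365): [(47.4988, 24.8946) (39.5139, 40.3475) (23.6355, 46.595) (0, 17.1215) (0, 0) (17.6316, 0)]  |A|=1331.9513
6. ⊥bis P5·P4 via (33.78,32.87): [(34.6246, 14.1638) (33.3326, 42.7796) (23.6355, 46.595) (0, 17.1215) (0, 0) (17.6316, 0)]  |A|=1102.7661
7. canonical 6-gon: [(34.6246, 14.1638) (33.3326, 42.7796) (23.6355, 46.595) (0, 17.1215) (0, 0) (17.6316, 0)]
8. shoelace: 1102.7661

Area of P5's cell: 1102.7661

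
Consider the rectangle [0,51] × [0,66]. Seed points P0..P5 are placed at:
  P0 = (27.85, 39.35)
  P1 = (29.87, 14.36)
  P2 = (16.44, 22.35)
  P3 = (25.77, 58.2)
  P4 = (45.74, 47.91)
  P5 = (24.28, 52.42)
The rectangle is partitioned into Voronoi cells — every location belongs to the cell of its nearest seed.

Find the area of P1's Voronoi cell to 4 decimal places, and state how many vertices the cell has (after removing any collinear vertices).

Area of P1's cell: 833.5945 (5 vertices)

1. box [0,51]×[0,66]: [(0, 0) (51, 0) (51, 66) (0, 66)]
2. ⊥bis P1·P0 via (28.86,26.855): [(0, 24.5222) (0, 0) (51, 0) (51, 28.6446)]  |A|=1355.7536
3. ⊥bis P1·P2 via (23.155,18.355): [(28.1792, 26.8) (12.2349, 0) (51, 0) (51, 28.6446)]  |A|=846.2976
4. ⊥bis P1·P3 via (27.82,36.28): [(28.1792, 26.8) (12.2349, 0) (51, 0) (51, 28.6446)]  |A|=846.2976
5. ⊥bis P1·P4 via (37.805,31.135): [(44.2271, 28.0972) (28.1792, 26.8) (12.2349, 0) (51, 0) (51, 24.8934)]  |A|=833.5945
6. ⊥bis P1·P5 via (27.075,33.39): [(44.2271, 28.0972) (28.1792, 26.8) (12.2349, 0) (51, 0) (51, 24.8934)]  |A|=833.5945
7. canonical 5-gon: [(44.2271, 28.0972) (28.1792, 26.8) (12.2349, 0) (51, 0) (51, 24.8934)]
8. shoelace: 833.5945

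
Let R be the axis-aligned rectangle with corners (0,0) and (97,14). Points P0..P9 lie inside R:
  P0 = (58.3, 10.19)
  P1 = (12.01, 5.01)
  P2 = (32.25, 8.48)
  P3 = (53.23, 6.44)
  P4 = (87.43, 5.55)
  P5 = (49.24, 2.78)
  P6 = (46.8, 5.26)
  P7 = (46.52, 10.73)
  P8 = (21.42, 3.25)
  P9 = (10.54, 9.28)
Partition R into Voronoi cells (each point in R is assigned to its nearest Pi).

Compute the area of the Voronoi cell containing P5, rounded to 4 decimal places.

1. box [0,97]×[0,14]: [(0, 0) (97, 0) (97, 14) (0, 14)]
2. ⊥bis P5·P0 via (53.77,6.485): [(0, 0) (59.074, 0) (47.6236, 14) (0, 14)]  |A|=746.8831
3. ⊥bis P5·P1 via (30.625,3.895): [(30.3917, 0) (59.074, 0) (47.6236, 14) (31.2303, 14)]  |A|=315.5293
4. ⊥bis P5·P2 via (40.745,5.63): [(38.8562, 0) (59.074, 0) (47.6236, 14) (43.5531, 14)]  |A|=170.0184
5. ⊥bis P5·P3 via (51.235,4.61): [(43.3036, 13.2565) (38.8562, 0) (55.4637, 0)]  |A|=110.0789
6. ⊥bis P5·P4 via (68.335,4.165): [(43.3036, 13.2565) (38.8562, 0) (55.4637, 0)]  |A|=110.0789
7. ⊥bis P5·P6 via (48.02,4.02): [(49.9944, 5.9625) (43.9341, 0) (55.4637, 0)]  |A|=34.3727
8. ⊥bis P5·P7 via (47.88,6.755): [(49.9944, 5.9625) (43.9341, 0) (55.4637, 0)]  |A|=34.3727
9. ⊥bis P5·P8 via (35.33,3.015): [(49.9944, 5.9625) (43.9341, 0) (55.4637, 0)]  |A|=34.3727
10. ⊥bis P5·P9 via (29.89,6.03): [(49.9944, 5.9625) (43.9341, 0) (55.4637, 0)]  |A|=34.3727
11. canonical 3-gon: [(49.9944, 5.9625) (43.9341, 0) (55.4637, 0)]
12. shoelace: 34.3727

Area of P5's cell: 34.3727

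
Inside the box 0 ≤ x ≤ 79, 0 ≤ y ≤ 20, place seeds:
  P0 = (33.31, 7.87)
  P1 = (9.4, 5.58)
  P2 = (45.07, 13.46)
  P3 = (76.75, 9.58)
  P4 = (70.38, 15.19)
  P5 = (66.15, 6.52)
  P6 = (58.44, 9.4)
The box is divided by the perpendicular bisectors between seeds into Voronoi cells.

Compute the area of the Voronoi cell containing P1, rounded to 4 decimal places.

Area of P1's cell: 420.8267

1. box [0,79]×[0,20]: [(0, 0) (79, 0) (79, 20) (0, 20)]
2. ⊥bis P1·P0 via (21.355,6.725): [(0, 0) (21.9991, 0) (20.0836, 20) (0, 20)]  |A|=420.8267
3. ⊥bis P1·P2 via (27.235,9.52): [(0, 0) (21.9991, 0) (20.0836, 20) (0, 20)]  |A|=420.8267
4. ⊥bis P1·P3 via (43.075,7.58): [(0, 0) (21.9991, 0) (20.0836, 20) (0, 20)]  |A|=420.8267
5. ⊥bis P1·P4 via (39.89,10.385): [(0, 0) (21.9991, 0) (20.0836, 20) (0, 20)]  |A|=420.8267
6. ⊥bis P1·P5 via (37.775,6.05): [(0, 0) (21.9991, 0) (20.0836, 20) (0, 20)]  |A|=420.8267
7. ⊥bis P1·P6 via (33.92,7.49): [(0, 0) (21.9991, 0) (20.0836, 20) (0, 20)]  |A|=420.8267
8. canonical 4-gon: [(0, 0) (21.9991, 0) (20.0836, 20) (0, 20)]
9. shoelace: 420.8267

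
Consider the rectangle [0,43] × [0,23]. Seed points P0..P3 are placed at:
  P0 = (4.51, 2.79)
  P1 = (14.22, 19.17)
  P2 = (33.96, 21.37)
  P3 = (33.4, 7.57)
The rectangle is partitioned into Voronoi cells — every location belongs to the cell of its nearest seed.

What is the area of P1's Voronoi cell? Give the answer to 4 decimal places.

1. box [0,43]×[0,23]: [(0, 0) (43, 0) (43, 23) (0, 23)]
2. ⊥bis P1·P0 via (9.365,10.98): [(0, 16.5315) (27.8874, 0) (43, 0) (43, 23) (0, 23)]  |A|=758.4893
3. ⊥bis P1·P2 via (24.09,20.27): [(0, 16.5315) (26.2402, 0.9764) (23.7857, 23) (0, 23)]  |A|=346.7907
4. ⊥bis P1·P3 via (23.81,13.37): [(0, 16.5315) (18.9339, 5.3076) (24.6958, 14.8346) (23.7857, 23) (0, 23)]  |A|=299.509
5. canonical 5-gon: [(0, 16.5315) (18.9339, 5.3076) (24.6958, 14.8346) (23.7857, 23) (0, 23)]
6. shoelace: 299.509

Area of P1's cell: 299.5090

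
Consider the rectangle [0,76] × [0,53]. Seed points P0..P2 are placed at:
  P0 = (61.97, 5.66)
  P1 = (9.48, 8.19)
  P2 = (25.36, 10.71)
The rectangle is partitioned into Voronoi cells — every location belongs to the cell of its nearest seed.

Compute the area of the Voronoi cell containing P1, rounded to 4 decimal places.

1. box [0,76]×[0,53]: [(0, 0) (76, 0) (76, 53) (0, 53)]
2. ⊥bis P1·P0 via (35.725,6.925): [(0, 0) (35.3912, 0) (37.9458, 53) (0, 53)]  |A|=1943.4309
3. ⊥bis P1·P2 via (17.42,9.45): [(0, 0) (18.9196, 0) (10.509, 53) (0, 53)]  |A|=779.8596
4. canonical 4-gon: [(0, 0) (18.9196, 0) (10.509, 53) (0, 53)]
5. shoelace: 779.8596

Area of P1's cell: 779.8596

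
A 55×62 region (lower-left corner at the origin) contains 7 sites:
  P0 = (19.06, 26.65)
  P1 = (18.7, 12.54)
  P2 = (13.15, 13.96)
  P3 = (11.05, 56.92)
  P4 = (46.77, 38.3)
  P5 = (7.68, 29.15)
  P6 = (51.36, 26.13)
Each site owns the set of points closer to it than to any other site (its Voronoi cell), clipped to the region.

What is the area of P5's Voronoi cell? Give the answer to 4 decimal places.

1. box [0,55]×[0,62]: [(0, 0) (55, 0) (55, 62) (0, 62)]
2. ⊥bis P5·P0 via (13.37,27.9): [(0, 0) (7.2408, 0) (20.8612, 62) (0, 62)]  |A|=871.1632
3. ⊥bis P5·P1 via (13.19,20.845): [(0, 12.094) (11.5864, 19.7811) (20.8612, 62) (0, 62)]  |A|=729.4844
4. ⊥bis P5·P2 via (10.415,21.555): [(0, 17.8045) (12.1102, 22.1655) (20.8612, 62) (0, 62)]  |A|=683.1069
5. ⊥bis P5·P3 via (9.365,43.035): [(0, 44.1715) (0, 17.8045) (12.1102, 22.1655) (16.5046, 42.1686)]  |A|=329.1272
6. ⊥bis P5·P4 via (27.225,33.725): [(0, 44.1715) (0, 17.8045) (12.1102, 22.1655) (16.5046, 42.1686)]  |A|=329.1272
7. ⊥bis P5·P6 via (29.52,27.64): [(0, 44.1715) (0, 17.8045) (12.1102, 22.1655) (16.5046, 42.1686)]  |A|=329.1272
8. canonical 4-gon: [(0, 44.1715) (0, 17.8045) (12.1102, 22.1655) (16.5046, 42.1686)]
9. shoelace: 329.1272

Area of P5's cell: 329.1272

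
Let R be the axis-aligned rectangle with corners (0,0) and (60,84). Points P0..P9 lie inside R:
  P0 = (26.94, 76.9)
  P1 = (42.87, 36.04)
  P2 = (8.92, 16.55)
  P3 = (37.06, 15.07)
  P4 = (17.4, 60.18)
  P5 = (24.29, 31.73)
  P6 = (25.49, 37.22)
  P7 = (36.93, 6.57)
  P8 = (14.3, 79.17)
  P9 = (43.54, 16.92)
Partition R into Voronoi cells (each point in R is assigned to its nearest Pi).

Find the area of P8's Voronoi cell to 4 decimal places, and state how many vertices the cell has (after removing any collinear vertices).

1. box [0,60]×[0,84]: [(0, 0) (60, 0) (60, 84) (0, 84)]
2. ⊥bis P8·P0 via (20.62,78.035): [(0, 0) (6.6058, 0) (21.6912, 84) (0, 84)]  |A|=1188.4761
3. ⊥bis P8·P1 via (28.585,57.605): [(0, 38.6698) (15.3801, 48.8579) (21.6912, 84) (0, 84)]  |A|=729.7299
4. ⊥bis P8·P2 via (11.61,47.86): [(0, 48.8575) (13.6138, 47.6878) (15.3801, 48.8579) (21.6912, 84) (0, 84)]  |A|=660.3837
5. ⊥bis P8·P3 via (25.68,47.12): [(0, 48.8575) (13.6138, 47.6878) (15.3801, 48.8579) (21.6912, 84) (0, 84)]  |A|=660.3837
6. ⊥bis P8·P4 via (15.85,69.675): [(0, 67.0876) (19.2174, 70.2247) (21.6912, 84) (0, 84)]  |A|=311.9077
7. ⊥bis P8·P5 via (19.295,55.45): [(0, 67.0876) (19.2174, 70.2247) (21.6912, 84) (0, 84)]  |A|=311.9077
8. ⊥bis P8·P6 via (19.895,58.195): [(0, 67.0876) (19.2174, 70.2247) (21.6912, 84) (0, 84)]  |A|=311.9077
9. ⊥bis P8·P7 via (25.615,42.87): [(0, 67.0876) (19.2174, 70.2247) (21.6912, 84) (0, 84)]  |A|=311.9077
10. ⊥bis P8·P9 via (28.92,48.045): [(0, 67.0876) (19.2174, 70.2247) (21.6912, 84) (0, 84)]  |A|=311.9077
11. canonical 4-gon: [(0, 67.0876) (19.2174, 70.2247) (21.6912, 84) (0, 84)]
12. shoelace: 311.9077

Area of P8's cell: 311.9077 (4 vertices)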